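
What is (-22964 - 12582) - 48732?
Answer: -84278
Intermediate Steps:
(-22964 - 12582) - 48732 = -35546 - 48732 = -84278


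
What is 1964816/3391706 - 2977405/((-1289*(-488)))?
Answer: -4431275132409/1066745804296 ≈ -4.1540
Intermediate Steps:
1964816/3391706 - 2977405/((-1289*(-488))) = 1964816*(1/3391706) - 2977405/629032 = 982408/1695853 - 2977405*1/629032 = 982408/1695853 - 2977405/629032 = -4431275132409/1066745804296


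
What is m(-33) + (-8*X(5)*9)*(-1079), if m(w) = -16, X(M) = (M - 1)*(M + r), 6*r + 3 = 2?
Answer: 1501952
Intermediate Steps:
r = -⅙ (r = -½ + (⅙)*2 = -½ + ⅓ = -⅙ ≈ -0.16667)
X(M) = (-1 + M)*(-⅙ + M) (X(M) = (M - 1)*(M - ⅙) = (-1 + M)*(-⅙ + M))
m(-33) + (-8*X(5)*9)*(-1079) = -16 + (-8*(⅙ + 5² - 7/6*5)*9)*(-1079) = -16 + (-8*(⅙ + 25 - 35/6)*9)*(-1079) = -16 + (-8*58/3*9)*(-1079) = -16 - 464/3*9*(-1079) = -16 - 1392*(-1079) = -16 + 1501968 = 1501952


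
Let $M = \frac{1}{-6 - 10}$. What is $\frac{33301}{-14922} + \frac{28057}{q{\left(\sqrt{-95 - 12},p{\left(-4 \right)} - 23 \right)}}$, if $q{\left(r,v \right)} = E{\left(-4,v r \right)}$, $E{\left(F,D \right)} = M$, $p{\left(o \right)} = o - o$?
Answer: $- \frac{6698698165}{14922} \approx -4.4891 \cdot 10^{5}$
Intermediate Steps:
$p{\left(o \right)} = 0$
$M = - \frac{1}{16}$ ($M = \frac{1}{-16} = - \frac{1}{16} \approx -0.0625$)
$E{\left(F,D \right)} = - \frac{1}{16}$
$q{\left(r,v \right)} = - \frac{1}{16}$
$\frac{33301}{-14922} + \frac{28057}{q{\left(\sqrt{-95 - 12},p{\left(-4 \right)} - 23 \right)}} = \frac{33301}{-14922} + \frac{28057}{- \frac{1}{16}} = 33301 \left(- \frac{1}{14922}\right) + 28057 \left(-16\right) = - \frac{33301}{14922} - 448912 = - \frac{6698698165}{14922}$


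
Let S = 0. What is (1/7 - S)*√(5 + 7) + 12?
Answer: 12 + 2*√3/7 ≈ 12.495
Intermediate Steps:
(1/7 - S)*√(5 + 7) + 12 = (1/7 - 1*0)*√(5 + 7) + 12 = (1*(⅐) + 0)*√12 + 12 = (⅐ + 0)*(2*√3) + 12 = (2*√3)/7 + 12 = 2*√3/7 + 12 = 12 + 2*√3/7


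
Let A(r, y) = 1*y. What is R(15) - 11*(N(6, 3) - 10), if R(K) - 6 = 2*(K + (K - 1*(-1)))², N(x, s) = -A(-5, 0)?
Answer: 2038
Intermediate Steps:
A(r, y) = y
N(x, s) = 0 (N(x, s) = -1*0 = 0)
R(K) = 6 + 2*(1 + 2*K)² (R(K) = 6 + 2*(K + (K - 1*(-1)))² = 6 + 2*(K + (K + 1))² = 6 + 2*(K + (1 + K))² = 6 + 2*(1 + 2*K)²)
R(15) - 11*(N(6, 3) - 10) = (8 + 8*15 + 8*15²) - 11*(0 - 10) = (8 + 120 + 8*225) - 11*(-10) = (8 + 120 + 1800) + 110 = 1928 + 110 = 2038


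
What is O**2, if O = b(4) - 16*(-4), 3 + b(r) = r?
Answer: 4225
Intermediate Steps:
b(r) = -3 + r
O = 65 (O = (-3 + 4) - 16*(-4) = 1 - 4*(-16) = 1 + 64 = 65)
O**2 = 65**2 = 4225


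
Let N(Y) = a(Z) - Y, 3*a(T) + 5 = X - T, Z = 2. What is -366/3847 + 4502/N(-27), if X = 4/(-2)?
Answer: 8655205/46164 ≈ 187.49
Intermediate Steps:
X = -2 (X = 4*(-½) = -2)
a(T) = -7/3 - T/3 (a(T) = -5/3 + (-2 - T)/3 = -5/3 + (-⅔ - T/3) = -7/3 - T/3)
N(Y) = -3 - Y (N(Y) = (-7/3 - ⅓*2) - Y = (-7/3 - ⅔) - Y = -3 - Y)
-366/3847 + 4502/N(-27) = -366/3847 + 4502/(-3 - 1*(-27)) = -366*1/3847 + 4502/(-3 + 27) = -366/3847 + 4502/24 = -366/3847 + 4502*(1/24) = -366/3847 + 2251/12 = 8655205/46164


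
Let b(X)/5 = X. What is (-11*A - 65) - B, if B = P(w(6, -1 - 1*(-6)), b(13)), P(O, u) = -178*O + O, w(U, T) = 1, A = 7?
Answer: 35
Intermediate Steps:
b(X) = 5*X
P(O, u) = -177*O
B = -177 (B = -177*1 = -177)
(-11*A - 65) - B = (-11*7 - 65) - 1*(-177) = (-77 - 65) + 177 = -142 + 177 = 35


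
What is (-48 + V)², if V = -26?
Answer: 5476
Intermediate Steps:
(-48 + V)² = (-48 - 26)² = (-74)² = 5476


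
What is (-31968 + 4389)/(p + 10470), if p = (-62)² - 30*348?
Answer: -27579/3874 ≈ -7.1190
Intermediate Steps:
p = -6596 (p = 3844 - 1*10440 = 3844 - 10440 = -6596)
(-31968 + 4389)/(p + 10470) = (-31968 + 4389)/(-6596 + 10470) = -27579/3874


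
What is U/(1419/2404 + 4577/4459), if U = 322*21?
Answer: 72484826232/17330429 ≈ 4182.5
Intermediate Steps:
U = 6762
U/(1419/2404 + 4577/4459) = 6762/(1419/2404 + 4577/4459) = 6762/(17330429/10719436) = 6762*(10719436/17330429) = 72484826232/17330429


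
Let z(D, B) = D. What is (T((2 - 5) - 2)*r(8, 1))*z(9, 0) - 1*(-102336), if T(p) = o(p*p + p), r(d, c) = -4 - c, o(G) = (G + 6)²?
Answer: 71916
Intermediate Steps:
o(G) = (6 + G)²
T(p) = (6 + p + p²)² (T(p) = (6 + (p*p + p))² = (6 + (p² + p))² = (6 + (p + p²))² = (6 + p + p²)²)
(T((2 - 5) - 2)*r(8, 1))*z(9, 0) - 1*(-102336) = ((6 + ((2 - 5) - 2)*(1 + ((2 - 5) - 2)))²*(-4 - 1*1))*9 - 1*(-102336) = ((6 + (-3 - 2)*(1 + (-3 - 2)))²*(-4 - 1))*9 + 102336 = ((6 - 5*(1 - 5))²*(-5))*9 + 102336 = ((6 - 5*(-4))²*(-5))*9 + 102336 = ((6 + 20)²*(-5))*9 + 102336 = (26²*(-5))*9 + 102336 = (676*(-5))*9 + 102336 = -3380*9 + 102336 = -30420 + 102336 = 71916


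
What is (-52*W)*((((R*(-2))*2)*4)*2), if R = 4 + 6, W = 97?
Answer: 1614080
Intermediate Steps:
R = 10
(-52*W)*((((R*(-2))*2)*4)*2) = (-52*97)*((((10*(-2))*2)*4)*2) = -5044*-20*2*4*2 = -5044*(-40*4)*2 = -(-807040)*2 = -5044*(-320) = 1614080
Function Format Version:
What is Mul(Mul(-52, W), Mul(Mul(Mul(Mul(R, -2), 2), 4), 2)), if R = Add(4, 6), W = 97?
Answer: 1614080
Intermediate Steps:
R = 10
Mul(Mul(-52, W), Mul(Mul(Mul(Mul(R, -2), 2), 4), 2)) = Mul(Mul(-52, 97), Mul(Mul(Mul(Mul(10, -2), 2), 4), 2)) = Mul(-5044, Mul(Mul(Mul(-20, 2), 4), 2)) = Mul(-5044, Mul(Mul(-40, 4), 2)) = Mul(-5044, Mul(-160, 2)) = Mul(-5044, -320) = 1614080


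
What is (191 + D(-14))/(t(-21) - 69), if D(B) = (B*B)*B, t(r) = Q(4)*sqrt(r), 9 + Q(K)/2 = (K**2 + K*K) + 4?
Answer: 19573/7333 + 15318*I*sqrt(21)/7333 ≈ 2.6692 + 9.5726*I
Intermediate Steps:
Q(K) = -10 + 4*K**2 (Q(K) = -18 + 2*((K**2 + K*K) + 4) = -18 + 2*((K**2 + K**2) + 4) = -18 + 2*(2*K**2 + 4) = -18 + 2*(4 + 2*K**2) = -18 + (8 + 4*K**2) = -10 + 4*K**2)
t(r) = 54*sqrt(r) (t(r) = (-10 + 4*4**2)*sqrt(r) = (-10 + 4*16)*sqrt(r) = (-10 + 64)*sqrt(r) = 54*sqrt(r))
D(B) = B**3 (D(B) = B**2*B = B**3)
(191 + D(-14))/(t(-21) - 69) = (191 + (-14)**3)/(54*sqrt(-21) - 69) = (191 - 2744)/(54*(I*sqrt(21)) - 69) = -2553/(54*I*sqrt(21) - 69) = -2553/(-69 + 54*I*sqrt(21))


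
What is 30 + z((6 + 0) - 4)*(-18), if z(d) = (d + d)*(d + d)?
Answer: -258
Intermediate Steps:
z(d) = 4*d**2 (z(d) = (2*d)*(2*d) = 4*d**2)
30 + z((6 + 0) - 4)*(-18) = 30 + (4*((6 + 0) - 4)**2)*(-18) = 30 + (4*(6 - 4)**2)*(-18) = 30 + (4*2**2)*(-18) = 30 + (4*4)*(-18) = 30 + 16*(-18) = 30 - 288 = -258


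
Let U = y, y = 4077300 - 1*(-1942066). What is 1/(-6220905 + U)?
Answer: -1/201539 ≈ -4.9618e-6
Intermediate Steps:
y = 6019366 (y = 4077300 + 1942066 = 6019366)
U = 6019366
1/(-6220905 + U) = 1/(-6220905 + 6019366) = 1/(-201539) = -1/201539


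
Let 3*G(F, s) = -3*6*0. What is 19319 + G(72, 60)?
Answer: 19319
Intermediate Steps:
G(F, s) = 0 (G(F, s) = (-3*6*0)/3 = (-18*0)/3 = (⅓)*0 = 0)
19319 + G(72, 60) = 19319 + 0 = 19319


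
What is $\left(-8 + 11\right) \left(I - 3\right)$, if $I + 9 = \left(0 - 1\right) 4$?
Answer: $-48$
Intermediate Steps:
$I = -13$ ($I = -9 + \left(0 - 1\right) 4 = -9 - 4 = -13$)
$\left(-8 + 11\right) \left(I - 3\right) = \left(-8 + 11\right) \left(-13 - 3\right) = 3 \left(-13 - 3\right) = 3 \left(-16\right) = -48$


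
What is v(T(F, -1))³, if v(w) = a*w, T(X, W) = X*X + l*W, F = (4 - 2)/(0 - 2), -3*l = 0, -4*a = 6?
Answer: -27/8 ≈ -3.3750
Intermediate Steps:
a = -3/2 (a = -¼*6 = -3/2 ≈ -1.5000)
l = 0 (l = -⅓*0 = 0)
F = -1 (F = 2/(-2) = 2*(-½) = -1)
T(X, W) = X² (T(X, W) = X*X + 0*W = X² + 0 = X²)
v(w) = -3*w/2
v(T(F, -1))³ = (-3/2*(-1)²)³ = (-3/2*1)³ = (-3/2)³ = -27/8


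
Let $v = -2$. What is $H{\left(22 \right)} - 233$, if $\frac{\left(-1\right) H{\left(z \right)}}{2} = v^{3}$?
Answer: $-217$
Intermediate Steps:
$H{\left(z \right)} = 16$ ($H{\left(z \right)} = - 2 \left(-2\right)^{3} = \left(-2\right) \left(-8\right) = 16$)
$H{\left(22 \right)} - 233 = 16 - 233 = -217$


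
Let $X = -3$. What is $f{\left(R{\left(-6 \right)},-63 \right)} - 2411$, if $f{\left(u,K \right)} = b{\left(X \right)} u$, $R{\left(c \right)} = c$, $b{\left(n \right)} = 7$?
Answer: $-2453$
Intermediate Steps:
$f{\left(u,K \right)} = 7 u$
$f{\left(R{\left(-6 \right)},-63 \right)} - 2411 = 7 \left(-6\right) - 2411 = -42 - 2411 = -2453$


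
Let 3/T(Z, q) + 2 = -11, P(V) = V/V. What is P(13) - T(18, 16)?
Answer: 16/13 ≈ 1.2308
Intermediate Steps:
P(V) = 1
T(Z, q) = -3/13 (T(Z, q) = 3/(-2 - 11) = 3/(-13) = 3*(-1/13) = -3/13)
P(13) - T(18, 16) = 1 - 1*(-3/13) = 1 + 3/13 = 16/13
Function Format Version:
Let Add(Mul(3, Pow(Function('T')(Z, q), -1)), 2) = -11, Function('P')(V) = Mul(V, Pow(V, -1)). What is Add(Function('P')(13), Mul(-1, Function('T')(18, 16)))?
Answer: Rational(16, 13) ≈ 1.2308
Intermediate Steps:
Function('P')(V) = 1
Function('T')(Z, q) = Rational(-3, 13) (Function('T')(Z, q) = Mul(3, Pow(Add(-2, -11), -1)) = Mul(3, Pow(-13, -1)) = Mul(3, Rational(-1, 13)) = Rational(-3, 13))
Add(Function('P')(13), Mul(-1, Function('T')(18, 16))) = Add(1, Mul(-1, Rational(-3, 13))) = Add(1, Rational(3, 13)) = Rational(16, 13)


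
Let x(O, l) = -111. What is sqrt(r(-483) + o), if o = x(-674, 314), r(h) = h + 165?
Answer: I*sqrt(429) ≈ 20.712*I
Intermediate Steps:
r(h) = 165 + h
o = -111
sqrt(r(-483) + o) = sqrt((165 - 483) - 111) = sqrt(-318 - 111) = sqrt(-429) = I*sqrt(429)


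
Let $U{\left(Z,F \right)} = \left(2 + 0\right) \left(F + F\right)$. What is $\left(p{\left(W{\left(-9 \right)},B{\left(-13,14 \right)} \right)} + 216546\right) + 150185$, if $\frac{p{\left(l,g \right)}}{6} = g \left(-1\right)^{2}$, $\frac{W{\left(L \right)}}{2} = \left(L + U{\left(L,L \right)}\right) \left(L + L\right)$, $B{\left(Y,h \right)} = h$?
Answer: $366815$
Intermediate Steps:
$U{\left(Z,F \right)} = 4 F$ ($U{\left(Z,F \right)} = 2 \cdot 2 F = 4 F$)
$W{\left(L \right)} = 20 L^{2}$ ($W{\left(L \right)} = 2 \left(L + 4 L\right) \left(L + L\right) = 2 \cdot 5 L 2 L = 2 \cdot 10 L^{2} = 20 L^{2}$)
$p{\left(l,g \right)} = 6 g$ ($p{\left(l,g \right)} = 6 g \left(-1\right)^{2} = 6 g 1 = 6 g$)
$\left(p{\left(W{\left(-9 \right)},B{\left(-13,14 \right)} \right)} + 216546\right) + 150185 = \left(6 \cdot 14 + 216546\right) + 150185 = \left(84 + 216546\right) + 150185 = 216630 + 150185 = 366815$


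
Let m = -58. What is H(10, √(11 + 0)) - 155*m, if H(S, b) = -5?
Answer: 8985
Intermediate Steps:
H(10, √(11 + 0)) - 155*m = -5 - 155*(-58) = -5 + 8990 = 8985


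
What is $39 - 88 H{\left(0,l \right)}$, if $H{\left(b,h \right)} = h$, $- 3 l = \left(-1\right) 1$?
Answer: $\frac{29}{3} \approx 9.6667$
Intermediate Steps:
$l = \frac{1}{3}$ ($l = - \frac{\left(-1\right) 1}{3} = \left(- \frac{1}{3}\right) \left(-1\right) = \frac{1}{3} \approx 0.33333$)
$39 - 88 H{\left(0,l \right)} = 39 - \frac{88}{3} = \frac{29}{3}$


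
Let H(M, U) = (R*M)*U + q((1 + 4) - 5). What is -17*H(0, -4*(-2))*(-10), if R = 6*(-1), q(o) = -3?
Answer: -510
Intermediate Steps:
R = -6
H(M, U) = -3 - 6*M*U (H(M, U) = (-6*M)*U - 3 = -6*M*U - 3 = -3 - 6*M*U)
-17*H(0, -4*(-2))*(-10) = -17*(-3 - 6*0*(-4*(-2)))*(-10) = -17*(-3 - 6*0*8)*(-10) = -17*(-3 + 0)*(-10) = -17*(-3)*(-10) = 51*(-10) = -510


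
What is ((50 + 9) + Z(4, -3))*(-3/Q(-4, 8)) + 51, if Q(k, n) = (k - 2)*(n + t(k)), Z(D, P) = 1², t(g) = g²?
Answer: 209/4 ≈ 52.250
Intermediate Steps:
Z(D, P) = 1
Q(k, n) = (-2 + k)*(n + k²) (Q(k, n) = (k - 2)*(n + k²) = (-2 + k)*(n + k²))
((50 + 9) + Z(4, -3))*(-3/Q(-4, 8)) + 51 = ((50 + 9) + 1)*(-3/((-4)³ - 2*8 - 2*(-4)² - 4*8)) + 51 = (59 + 1)*(-3/(-64 - 16 - 2*16 - 32)) + 51 = 60*(-3/(-64 - 16 - 32 - 32)) + 51 = 60*(-3/(-144)) + 51 = 60*(-3*(-1/144)) + 51 = 60*(1/48) + 51 = 5/4 + 51 = 209/4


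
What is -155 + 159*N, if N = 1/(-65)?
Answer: -10234/65 ≈ -157.45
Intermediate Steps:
N = -1/65 ≈ -0.015385
-155 + 159*N = -155 + 159*(-1/65) = -155 - 159/65 = -10234/65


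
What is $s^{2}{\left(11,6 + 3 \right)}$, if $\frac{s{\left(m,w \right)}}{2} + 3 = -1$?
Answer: $64$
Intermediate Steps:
$s{\left(m,w \right)} = -8$ ($s{\left(m,w \right)} = -6 + 2 \left(-1\right) = -6 - 2 = -8$)
$s^{2}{\left(11,6 + 3 \right)} = \left(-8\right)^{2} = 64$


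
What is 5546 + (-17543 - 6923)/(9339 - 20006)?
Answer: 59183648/10667 ≈ 5548.3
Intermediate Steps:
5546 + (-17543 - 6923)/(9339 - 20006) = 5546 - 24466/(-10667) = 5546 - 24466*(-1/10667) = 5546 + 24466/10667 = 59183648/10667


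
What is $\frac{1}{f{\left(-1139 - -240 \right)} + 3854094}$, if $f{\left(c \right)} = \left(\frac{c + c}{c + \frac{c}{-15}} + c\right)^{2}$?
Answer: $\frac{49}{228263890} \approx 2.1466 \cdot 10^{-7}$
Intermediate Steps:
$f{\left(c \right)} = \left(\frac{15}{7} + c\right)^{2}$ ($f{\left(c \right)} = \left(\frac{2 c}{c + c \left(- \frac{1}{15}\right)} + c\right)^{2} = \left(\frac{2 c}{c - \frac{c}{15}} + c\right)^{2} = \left(\frac{2 c}{\frac{14}{15} c} + c\right)^{2} = \left(2 c \frac{15}{14 c} + c\right)^{2} = \left(\frac{15}{7} + c\right)^{2}$)
$\frac{1}{f{\left(-1139 - -240 \right)} + 3854094} = \frac{1}{\frac{\left(15 + 7 \left(-1139 - -240\right)\right)^{2}}{49} + 3854094} = \frac{1}{\frac{\left(15 + 7 \left(-1139 + 240\right)\right)^{2}}{49} + 3854094} = \frac{1}{\frac{\left(15 + 7 \left(-899\right)\right)^{2}}{49} + 3854094} = \frac{1}{\frac{\left(15 - 6293\right)^{2}}{49} + 3854094} = \frac{1}{\frac{\left(-6278\right)^{2}}{49} + 3854094} = \frac{1}{\frac{1}{49} \cdot 39413284 + 3854094} = \frac{1}{\frac{39413284}{49} + 3854094} = \frac{1}{\frac{228263890}{49}} = \frac{49}{228263890}$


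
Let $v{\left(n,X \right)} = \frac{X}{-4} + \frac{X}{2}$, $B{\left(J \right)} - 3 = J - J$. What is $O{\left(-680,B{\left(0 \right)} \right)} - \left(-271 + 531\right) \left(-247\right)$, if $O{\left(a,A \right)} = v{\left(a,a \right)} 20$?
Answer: $60820$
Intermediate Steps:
$B{\left(J \right)} = 3$ ($B{\left(J \right)} = 3 + \left(J - J\right) = 3 + 0 = 3$)
$v{\left(n,X \right)} = \frac{X}{4}$ ($v{\left(n,X \right)} = X \left(- \frac{1}{4}\right) + X \frac{1}{2} = - \frac{X}{4} + \frac{X}{2} = \frac{X}{4}$)
$O{\left(a,A \right)} = 5 a$ ($O{\left(a,A \right)} = \frac{a}{4} \cdot 20 = 5 a$)
$O{\left(-680,B{\left(0 \right)} \right)} - \left(-271 + 531\right) \left(-247\right) = 5 \left(-680\right) - \left(-271 + 531\right) \left(-247\right) = -3400 - 260 \left(-247\right) = -3400 - -64220 = -3400 + 64220 = 60820$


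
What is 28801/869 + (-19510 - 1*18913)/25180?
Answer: 691819593/21881420 ≈ 31.617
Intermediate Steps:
28801/869 + (-19510 - 1*18913)/25180 = 28801*(1/869) + (-19510 - 18913)*(1/25180) = 28801/869 - 38423*1/25180 = 28801/869 - 38423/25180 = 691819593/21881420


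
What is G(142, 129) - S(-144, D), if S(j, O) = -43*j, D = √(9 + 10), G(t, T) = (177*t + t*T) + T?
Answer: 37389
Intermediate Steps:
G(t, T) = T + 177*t + T*t (G(t, T) = (177*t + T*t) + T = T + 177*t + T*t)
D = √19 ≈ 4.3589
G(142, 129) - S(-144, D) = (129 + 177*142 + 129*142) - (-43)*(-144) = (129 + 25134 + 18318) - 1*6192 = 43581 - 6192 = 37389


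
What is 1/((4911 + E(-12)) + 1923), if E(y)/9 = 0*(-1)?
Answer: 1/6834 ≈ 0.00014633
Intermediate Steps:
E(y) = 0 (E(y) = 9*(0*(-1)) = 9*0 = 0)
1/((4911 + E(-12)) + 1923) = 1/((4911 + 0) + 1923) = 1/(4911 + 1923) = 1/6834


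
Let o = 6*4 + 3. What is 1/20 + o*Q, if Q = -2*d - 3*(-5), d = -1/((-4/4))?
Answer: 7021/20 ≈ 351.05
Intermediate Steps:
o = 27 (o = 24 + 3 = 27)
d = 1 (d = -1/((-4*¼)) = -1/(-1) = -1*(-1) = 1)
Q = 13 (Q = -2*1 - 3*(-5) = -2 + 15 = 13)
1/20 + o*Q = 1/20 + 27*13 = 1/20 + 351 = 7021/20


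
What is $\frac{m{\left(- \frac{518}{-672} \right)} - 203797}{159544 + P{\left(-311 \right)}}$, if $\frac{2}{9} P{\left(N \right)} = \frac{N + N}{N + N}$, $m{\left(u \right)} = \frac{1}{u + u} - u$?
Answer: $- \frac{361943689}{283358136} \approx -1.2773$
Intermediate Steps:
$m{\left(u \right)} = \frac{1}{2 u} - u$
$P{\left(N \right)} = \frac{9}{2}$ ($P{\left(N \right)} = \frac{9 \frac{N + N}{N + N}}{2} = \frac{9 \frac{2 N}{2 N}}{2} = \frac{9 \cdot 2 N \frac{1}{2 N}}{2} = \frac{9}{2} \cdot 1 = \frac{9}{2}$)
$\frac{m{\left(- \frac{518}{-672} \right)} - 203797}{159544 + P{\left(-311 \right)}} = \frac{\left(\frac{1}{2 \left(- \frac{518}{-672}\right)} - - \frac{518}{-672}\right) - 203797}{159544 + \frac{9}{2}} = \frac{\left(\frac{1}{2 \left(\left(-518\right) \left(- \frac{1}{672}\right)\right)} - \left(-518\right) \left(- \frac{1}{672}\right)\right) - 203797}{\frac{319097}{2}} = \left(\left(\frac{1}{2 \cdot \frac{37}{48}} - \frac{37}{48}\right) - 203797\right) \frac{2}{319097} = \left(\left(\frac{1}{2} \cdot \frac{48}{37} - \frac{37}{48}\right) - 203797\right) \frac{2}{319097} = \left(\left(\frac{24}{37} - \frac{37}{48}\right) - 203797\right) \frac{2}{319097} = \left(- \frac{217}{1776} - 203797\right) \frac{2}{319097} = \left(- \frac{361943689}{1776}\right) \frac{2}{319097} = - \frac{361943689}{283358136}$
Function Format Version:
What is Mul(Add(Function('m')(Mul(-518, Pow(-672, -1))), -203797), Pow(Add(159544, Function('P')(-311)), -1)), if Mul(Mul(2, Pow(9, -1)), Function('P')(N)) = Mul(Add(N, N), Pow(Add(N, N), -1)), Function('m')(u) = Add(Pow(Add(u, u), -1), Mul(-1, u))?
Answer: Rational(-361943689, 283358136) ≈ -1.2773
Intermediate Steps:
Function('m')(u) = Add(Mul(Rational(1, 2), Pow(u, -1)), Mul(-1, u)) (Function('m')(u) = Add(Pow(Mul(2, u), -1), Mul(-1, u)) = Add(Mul(Rational(1, 2), Pow(u, -1)), Mul(-1, u)))
Function('P')(N) = Rational(9, 2) (Function('P')(N) = Mul(Rational(9, 2), Mul(Add(N, N), Pow(Add(N, N), -1))) = Mul(Rational(9, 2), Mul(Mul(2, N), Pow(Mul(2, N), -1))) = Mul(Rational(9, 2), Mul(Mul(2, N), Mul(Rational(1, 2), Pow(N, -1)))) = Mul(Rational(9, 2), 1) = Rational(9, 2))
Mul(Add(Function('m')(Mul(-518, Pow(-672, -1))), -203797), Pow(Add(159544, Function('P')(-311)), -1)) = Mul(Add(Add(Mul(Rational(1, 2), Pow(Mul(-518, Pow(-672, -1)), -1)), Mul(-1, Mul(-518, Pow(-672, -1)))), -203797), Pow(Add(159544, Rational(9, 2)), -1)) = Mul(Add(Add(Mul(Rational(1, 2), Pow(Mul(-518, Rational(-1, 672)), -1)), Mul(-1, Mul(-518, Rational(-1, 672)))), -203797), Pow(Rational(319097, 2), -1)) = Mul(Add(Add(Mul(Rational(1, 2), Pow(Rational(37, 48), -1)), Mul(-1, Rational(37, 48))), -203797), Rational(2, 319097)) = Mul(Add(Add(Mul(Rational(1, 2), Rational(48, 37)), Rational(-37, 48)), -203797), Rational(2, 319097)) = Mul(Add(Add(Rational(24, 37), Rational(-37, 48)), -203797), Rational(2, 319097)) = Mul(Add(Rational(-217, 1776), -203797), Rational(2, 319097)) = Mul(Rational(-361943689, 1776), Rational(2, 319097)) = Rational(-361943689, 283358136)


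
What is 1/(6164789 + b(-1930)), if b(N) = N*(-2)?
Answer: 1/6168649 ≈ 1.6211e-7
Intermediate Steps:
b(N) = -2*N
1/(6164789 + b(-1930)) = 1/(6164789 - 2*(-1930)) = 1/(6164789 + 3860) = 1/6168649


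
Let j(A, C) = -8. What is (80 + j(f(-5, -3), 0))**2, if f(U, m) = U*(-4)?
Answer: 5184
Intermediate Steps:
f(U, m) = -4*U
(80 + j(f(-5, -3), 0))**2 = (80 - 8)**2 = 72**2 = 5184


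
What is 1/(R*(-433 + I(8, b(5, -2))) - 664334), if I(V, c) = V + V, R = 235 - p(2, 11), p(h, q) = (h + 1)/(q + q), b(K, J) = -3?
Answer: -22/16769987 ≈ -1.3119e-6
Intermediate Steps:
p(h, q) = (1 + h)/(2*q) (p(h, q) = (1 + h)/((2*q)) = (1 + h)*(1/(2*q)) = (1 + h)/(2*q))
R = 5167/22 (R = 235 - (1 + 2)/(2*11) = 235 - 3/(2*11) = 235 - 1*3/22 = 235 - 3/22 = 5167/22 ≈ 234.86)
I(V, c) = 2*V
1/(R*(-433 + I(8, b(5, -2))) - 664334) = 1/(5167*(-433 + 2*8)/22 - 664334) = 1/(5167*(-433 + 16)/22 - 664334) = 1/((5167/22)*(-417) - 664334) = 1/(-2154639/22 - 664334) = 1/(-16769987/22) = -22/16769987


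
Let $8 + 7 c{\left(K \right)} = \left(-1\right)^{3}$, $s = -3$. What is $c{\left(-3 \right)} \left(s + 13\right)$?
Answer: $- \frac{90}{7} \approx -12.857$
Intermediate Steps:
$c{\left(K \right)} = - \frac{9}{7}$ ($c{\left(K \right)} = - \frac{8}{7} + \frac{\left(-1\right)^{3}}{7} = - \frac{8}{7} + \frac{1}{7} \left(-1\right) = - \frac{8}{7} - \frac{1}{7} = - \frac{9}{7}$)
$c{\left(-3 \right)} \left(s + 13\right) = - \frac{9 \left(-3 + 13\right)}{7} = \left(- \frac{9}{7}\right) 10 = - \frac{90}{7}$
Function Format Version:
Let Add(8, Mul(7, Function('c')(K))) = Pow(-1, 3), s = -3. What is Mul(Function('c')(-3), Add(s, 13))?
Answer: Rational(-90, 7) ≈ -12.857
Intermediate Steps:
Function('c')(K) = Rational(-9, 7) (Function('c')(K) = Add(Rational(-8, 7), Mul(Rational(1, 7), Pow(-1, 3))) = Add(Rational(-8, 7), Mul(Rational(1, 7), -1)) = Add(Rational(-8, 7), Rational(-1, 7)) = Rational(-9, 7))
Mul(Function('c')(-3), Add(s, 13)) = Mul(Rational(-9, 7), Add(-3, 13)) = Mul(Rational(-9, 7), 10) = Rational(-90, 7)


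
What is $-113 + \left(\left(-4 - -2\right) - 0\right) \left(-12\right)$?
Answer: $-89$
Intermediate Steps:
$-113 + \left(\left(-4 - -2\right) - 0\right) \left(-12\right) = -113 + \left(\left(-4 + 2\right) + 0\right) \left(-12\right) = -113 + \left(-2 + 0\right) \left(-12\right) = -113 - -24 = -113 + 24 = -89$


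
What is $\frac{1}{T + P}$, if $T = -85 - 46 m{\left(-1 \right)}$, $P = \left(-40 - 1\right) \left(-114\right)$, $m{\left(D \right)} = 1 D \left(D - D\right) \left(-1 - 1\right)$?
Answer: $\frac{1}{4589} \approx 0.00021791$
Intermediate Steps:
$m{\left(D \right)} = 0$ ($m{\left(D \right)} = D 0 \left(-2\right) = D 0 = 0$)
$P = 4674$ ($P = \left(-41\right) \left(-114\right) = 4674$)
$T = -85$ ($T = -85 - 0 = -85 + 0 = -85$)
$\frac{1}{T + P} = \frac{1}{-85 + 4674} = \frac{1}{4589}$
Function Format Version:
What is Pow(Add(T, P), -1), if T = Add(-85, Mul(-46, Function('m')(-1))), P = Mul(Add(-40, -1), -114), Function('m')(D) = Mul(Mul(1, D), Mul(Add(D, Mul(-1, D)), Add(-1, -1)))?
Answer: Rational(1, 4589) ≈ 0.00021791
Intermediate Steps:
Function('m')(D) = 0 (Function('m')(D) = Mul(D, Mul(0, -2)) = Mul(D, 0) = 0)
P = 4674 (P = Mul(-41, -114) = 4674)
T = -85 (T = Add(-85, Mul(-46, 0)) = Add(-85, 0) = -85)
Pow(Add(T, P), -1) = Pow(Add(-85, 4674), -1) = Pow(4589, -1) = Rational(1, 4589)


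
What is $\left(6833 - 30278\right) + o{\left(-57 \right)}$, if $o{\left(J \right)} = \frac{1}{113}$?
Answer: $- \frac{2649284}{113} \approx -23445.0$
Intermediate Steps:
$o{\left(J \right)} = \frac{1}{113}$
$\left(6833 - 30278\right) + o{\left(-57 \right)} = \left(6833 - 30278\right) + \frac{1}{113} = -23445 + \frac{1}{113} = - \frac{2649284}{113}$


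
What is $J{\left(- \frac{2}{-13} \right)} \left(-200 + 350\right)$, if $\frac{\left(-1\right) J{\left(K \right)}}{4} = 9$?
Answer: $-5400$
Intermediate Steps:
$J{\left(K \right)} = -36$ ($J{\left(K \right)} = \left(-4\right) 9 = -36$)
$J{\left(- \frac{2}{-13} \right)} \left(-200 + 350\right) = - 36 \left(-200 + 350\right) = \left(-36\right) 150 = -5400$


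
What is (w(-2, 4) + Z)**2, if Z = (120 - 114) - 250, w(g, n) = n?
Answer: 57600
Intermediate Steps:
Z = -244 (Z = 6 - 250 = -244)
(w(-2, 4) + Z)**2 = (4 - 244)**2 = (-240)**2 = 57600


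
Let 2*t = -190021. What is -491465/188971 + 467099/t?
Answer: -269925001023/35908458391 ≈ -7.5170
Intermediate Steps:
t = -190021/2 (t = (1/2)*(-190021) = -190021/2 ≈ -95011.)
-491465/188971 + 467099/t = -491465/188971 + 467099/(-190021/2) = -491465*1/188971 + 467099*(-2/190021) = -491465/188971 - 934198/190021 = -269925001023/35908458391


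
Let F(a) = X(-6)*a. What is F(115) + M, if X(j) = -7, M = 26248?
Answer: 25443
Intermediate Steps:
F(a) = -7*a
F(115) + M = -7*115 + 26248 = -805 + 26248 = 25443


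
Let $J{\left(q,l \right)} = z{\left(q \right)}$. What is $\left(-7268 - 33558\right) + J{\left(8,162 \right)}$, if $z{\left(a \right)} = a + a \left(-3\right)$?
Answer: $-40842$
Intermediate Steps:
$z{\left(a \right)} = - 2 a$ ($z{\left(a \right)} = a - 3 a = - 2 a$)
$J{\left(q,l \right)} = - 2 q$
$\left(-7268 - 33558\right) + J{\left(8,162 \right)} = \left(-7268 - 33558\right) - 16 = -40826 - 16 = -40842$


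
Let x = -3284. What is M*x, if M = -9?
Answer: 29556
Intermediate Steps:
M*x = -9*(-3284) = 29556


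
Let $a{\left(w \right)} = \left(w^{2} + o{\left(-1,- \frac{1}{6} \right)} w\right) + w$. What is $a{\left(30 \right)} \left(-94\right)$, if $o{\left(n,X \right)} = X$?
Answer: $-86950$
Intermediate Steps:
$a{\left(w \right)} = w^{2} + \frac{5 w}{6}$ ($a{\left(w \right)} = \left(w^{2} + - \frac{1}{6} w\right) + w = \left(w^{2} + \left(-1\right) \frac{1}{6} w\right) + w = \left(w^{2} - \frac{w}{6}\right) + w = w^{2} + \frac{5 w}{6}$)
$a{\left(30 \right)} \left(-94\right) = \frac{1}{6} \cdot 30 \left(5 + 6 \cdot 30\right) \left(-94\right) = \frac{1}{6} \cdot 30 \left(5 + 180\right) \left(-94\right) = \frac{1}{6} \cdot 30 \cdot 185 \left(-94\right) = 925 \left(-94\right) = -86950$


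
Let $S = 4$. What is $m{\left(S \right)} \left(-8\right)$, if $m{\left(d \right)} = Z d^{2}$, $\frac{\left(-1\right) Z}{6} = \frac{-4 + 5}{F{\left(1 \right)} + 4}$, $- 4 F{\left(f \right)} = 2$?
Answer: $\frac{1536}{7} \approx 219.43$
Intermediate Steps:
$F{\left(f \right)} = - \frac{1}{2}$ ($F{\left(f \right)} = \left(- \frac{1}{4}\right) 2 = - \frac{1}{2}$)
$Z = - \frac{12}{7}$ ($Z = - 6 \frac{-4 + 5}{- \frac{1}{2} + 4} = - 6 \cdot 1 \frac{1}{\frac{7}{2}} = - 6 \cdot 1 \cdot \frac{2}{7} = \left(-6\right) \frac{2}{7} = - \frac{12}{7} \approx -1.7143$)
$m{\left(d \right)} = - \frac{12 d^{2}}{7}$
$m{\left(S \right)} \left(-8\right) = - \frac{12 \cdot 4^{2}}{7} \left(-8\right) = \left(- \frac{12}{7}\right) 16 \left(-8\right) = \left(- \frac{192}{7}\right) \left(-8\right) = \frac{1536}{7}$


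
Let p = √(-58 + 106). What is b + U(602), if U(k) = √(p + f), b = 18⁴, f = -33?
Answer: 104976 + √(-33 + 4*√3) ≈ 1.0498e+5 + 5.1061*I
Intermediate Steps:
b = 104976
p = 4*√3 (p = √48 = 4*√3 ≈ 6.9282)
U(k) = √(-33 + 4*√3) (U(k) = √(4*√3 - 33) = √(-33 + 4*√3))
b + U(602) = 104976 + √(-33 + 4*√3)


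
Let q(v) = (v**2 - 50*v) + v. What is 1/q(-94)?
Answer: 1/13442 ≈ 7.4394e-5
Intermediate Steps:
q(v) = v**2 - 49*v
1/q(-94) = 1/(-94*(-49 - 94)) = 1/(-94*(-143)) = 1/13442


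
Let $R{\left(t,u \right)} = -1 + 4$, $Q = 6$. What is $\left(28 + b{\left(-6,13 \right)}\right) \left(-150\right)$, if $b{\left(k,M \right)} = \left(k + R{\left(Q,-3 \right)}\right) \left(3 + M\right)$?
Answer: $3000$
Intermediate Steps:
$R{\left(t,u \right)} = 3$
$b{\left(k,M \right)} = \left(3 + M\right) \left(3 + k\right)$ ($b{\left(k,M \right)} = \left(k + 3\right) \left(3 + M\right) = \left(3 + k\right) \left(3 + M\right) = \left(3 + M\right) \left(3 + k\right)$)
$\left(28 + b{\left(-6,13 \right)}\right) \left(-150\right) = \left(28 + \left(9 + 3 \cdot 13 + 3 \left(-6\right) + 13 \left(-6\right)\right)\right) \left(-150\right) = \left(28 + \left(9 + 39 - 18 - 78\right)\right) \left(-150\right) = \left(28 - 48\right) \left(-150\right) = \left(-20\right) \left(-150\right) = 3000$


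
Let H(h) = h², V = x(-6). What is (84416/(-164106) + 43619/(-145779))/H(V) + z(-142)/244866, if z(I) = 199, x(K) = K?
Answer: -127631659706917/5857980390681084 ≈ -0.021788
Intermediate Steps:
V = -6
(84416/(-164106) + 43619/(-145779))/H(V) + z(-142)/244866 = (84416/(-164106) + 43619/(-145779))/((-6)²) + 199/244866 = (84416*(-1/164106) + 43619*(-1/145779))/36 + 199*(1/244866) = (-42208/82053 - 43619/145779)*(1/36) + 199/244866 = -3244036613/3987201429*1/36 + 199/244866 = -3244036613/143539251444 + 199/244866 = -127631659706917/5857980390681084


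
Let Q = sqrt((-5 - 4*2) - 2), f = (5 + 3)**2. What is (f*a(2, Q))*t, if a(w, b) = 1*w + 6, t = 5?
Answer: 2560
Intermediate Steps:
f = 64 (f = 8**2 = 64)
Q = I*sqrt(15) (Q = sqrt((-5 - 8) - 2) = sqrt(-13 - 2) = sqrt(-15) = I*sqrt(15) ≈ 3.873*I)
a(w, b) = 6 + w (a(w, b) = w + 6 = 6 + w)
(f*a(2, Q))*t = (64*(6 + 2))*5 = (64*8)*5 = 512*5 = 2560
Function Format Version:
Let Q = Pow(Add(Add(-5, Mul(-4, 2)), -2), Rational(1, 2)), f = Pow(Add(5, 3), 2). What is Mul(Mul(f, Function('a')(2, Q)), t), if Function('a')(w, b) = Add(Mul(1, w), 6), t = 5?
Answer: 2560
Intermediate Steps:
f = 64 (f = Pow(8, 2) = 64)
Q = Mul(I, Pow(15, Rational(1, 2))) (Q = Pow(Add(Add(-5, -8), -2), Rational(1, 2)) = Pow(Add(-13, -2), Rational(1, 2)) = Pow(-15, Rational(1, 2)) = Mul(I, Pow(15, Rational(1, 2))) ≈ Mul(3.8730, I))
Function('a')(w, b) = Add(6, w) (Function('a')(w, b) = Add(w, 6) = Add(6, w))
Mul(Mul(f, Function('a')(2, Q)), t) = Mul(Mul(64, Add(6, 2)), 5) = Mul(Mul(64, 8), 5) = Mul(512, 5) = 2560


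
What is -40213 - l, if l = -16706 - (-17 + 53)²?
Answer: -22211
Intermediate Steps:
l = -18002 (l = -16706 - 1*36² = -16706 - 1*1296 = -16706 - 1296 = -18002)
-40213 - l = -40213 - 1*(-18002) = -40213 + 18002 = -22211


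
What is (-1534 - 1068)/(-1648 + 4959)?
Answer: -2602/3311 ≈ -0.78586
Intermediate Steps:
(-1534 - 1068)/(-1648 + 4959) = -2602/3311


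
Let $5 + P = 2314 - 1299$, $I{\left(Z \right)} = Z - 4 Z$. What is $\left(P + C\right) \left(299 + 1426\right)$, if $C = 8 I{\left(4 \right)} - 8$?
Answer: $1562850$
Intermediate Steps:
$I{\left(Z \right)} = - 3 Z$
$P = 1010$ ($P = -5 + \left(2314 - 1299\right) = -5 + 1015 = 1010$)
$C = -104$ ($C = 8 \left(\left(-3\right) 4\right) - 8 = 8 \left(-12\right) - 8 = -96 - 8 = -104$)
$\left(P + C\right) \left(299 + 1426\right) = \left(1010 - 104\right) \left(299 + 1426\right) = 906 \cdot 1725 = 1562850$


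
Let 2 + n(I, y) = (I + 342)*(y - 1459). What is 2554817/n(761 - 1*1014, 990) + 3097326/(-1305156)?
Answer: -577287735945/9080187818 ≈ -63.577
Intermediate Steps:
n(I, y) = -2 + (-1459 + y)*(342 + I) (n(I, y) = -2 + (I + 342)*(y - 1459) = -2 + (342 + I)*(-1459 + y) = -2 + (-1459 + y)*(342 + I))
2554817/n(761 - 1*1014, 990) + 3097326/(-1305156) = 2554817/(-498980 - 1459*(761 - 1*1014) + 342*990 + (761 - 1*1014)*990) + 3097326/(-1305156) = 2554817/(-498980 - 1459*(761 - 1014) + 338580 + (761 - 1014)*990) + 3097326*(-1/1305156) = 2554817/(-498980 - 1459*(-253) + 338580 - 253*990) - 516221/217526 = 2554817/(-498980 + 369127 + 338580 - 250470) - 516221/217526 = 2554817/(-41743) - 516221/217526 = 2554817*(-1/41743) - 516221/217526 = -2554817/41743 - 516221/217526 = -577287735945/9080187818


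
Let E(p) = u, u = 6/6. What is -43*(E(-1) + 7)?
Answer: -344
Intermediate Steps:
u = 1 (u = 6*(1/6) = 1)
E(p) = 1
-43*(E(-1) + 7) = -43*(1 + 7) = -43*8 = -344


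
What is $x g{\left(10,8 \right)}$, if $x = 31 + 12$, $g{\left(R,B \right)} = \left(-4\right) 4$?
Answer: $-688$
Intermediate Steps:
$g{\left(R,B \right)} = -16$
$x = 43$
$x g{\left(10,8 \right)} = 43 \left(-16\right) = -688$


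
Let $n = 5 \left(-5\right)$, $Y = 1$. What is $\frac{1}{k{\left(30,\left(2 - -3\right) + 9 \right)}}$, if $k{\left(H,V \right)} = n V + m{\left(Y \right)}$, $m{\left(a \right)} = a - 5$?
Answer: $- \frac{1}{354} \approx -0.0028249$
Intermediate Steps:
$n = -25$
$m{\left(a \right)} = -5 + a$
$k{\left(H,V \right)} = -4 - 25 V$ ($k{\left(H,V \right)} = - 25 V + \left(-5 + 1\right) = - 25 V - 4 = -4 - 25 V$)
$\frac{1}{k{\left(30,\left(2 - -3\right) + 9 \right)}} = \frac{1}{-4 - 25 \left(\left(2 - -3\right) + 9\right)} = \frac{1}{-4 - 25 \left(\left(2 + 3\right) + 9\right)} = \frac{1}{-4 - 25 \left(5 + 9\right)} = \frac{1}{-4 - 350} = \frac{1}{-354} = - \frac{1}{354}$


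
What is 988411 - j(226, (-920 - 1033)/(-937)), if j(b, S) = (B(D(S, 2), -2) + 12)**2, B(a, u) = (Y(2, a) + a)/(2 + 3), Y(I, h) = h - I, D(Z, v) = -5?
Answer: 24707971/25 ≈ 9.8832e+5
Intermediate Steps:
B(a, u) = -2/5 + 2*a/5 (B(a, u) = ((a - 1*2) + a)/(2 + 3) = ((a - 2) + a)/5 = ((-2 + a) + a)*(1/5) = (-2 + 2*a)*(1/5) = -2/5 + 2*a/5)
j(b, S) = 2304/25 (j(b, S) = ((-2/5 + (2/5)*(-5)) + 12)**2 = ((-2/5 - 2) + 12)**2 = (-12/5 + 12)**2 = (48/5)**2 = 2304/25)
988411 - j(226, (-920 - 1033)/(-937)) = 988411 - 1*2304/25 = 988411 - 2304/25 = 24707971/25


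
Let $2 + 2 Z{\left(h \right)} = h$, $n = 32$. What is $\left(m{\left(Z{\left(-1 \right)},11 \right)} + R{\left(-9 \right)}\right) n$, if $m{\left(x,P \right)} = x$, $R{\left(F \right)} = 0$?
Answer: $-48$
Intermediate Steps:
$Z{\left(h \right)} = -1 + \frac{h}{2}$
$\left(m{\left(Z{\left(-1 \right)},11 \right)} + R{\left(-9 \right)}\right) n = \left(\left(-1 + \frac{1}{2} \left(-1\right)\right) + 0\right) 32 = \left(\left(-1 - \frac{1}{2}\right) + 0\right) 32 = \left(- \frac{3}{2} + 0\right) 32 = \left(- \frac{3}{2}\right) 32 = -48$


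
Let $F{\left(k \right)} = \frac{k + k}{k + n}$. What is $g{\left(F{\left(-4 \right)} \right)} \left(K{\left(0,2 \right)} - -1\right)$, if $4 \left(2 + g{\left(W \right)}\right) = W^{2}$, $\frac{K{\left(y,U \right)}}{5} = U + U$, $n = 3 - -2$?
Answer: $294$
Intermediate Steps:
$n = 5$ ($n = 3 + 2 = 5$)
$K{\left(y,U \right)} = 10 U$ ($K{\left(y,U \right)} = 5 \left(U + U\right) = 5 \cdot 2 U = 10 U$)
$F{\left(k \right)} = \frac{2 k}{5 + k}$ ($F{\left(k \right)} = \frac{k + k}{k + 5} = \frac{2 k}{5 + k}$)
$g{\left(W \right)} = -2 + \frac{W^{2}}{4}$
$g{\left(F{\left(-4 \right)} \right)} \left(K{\left(0,2 \right)} - -1\right) = \left(-2 + \frac{\left(2 \left(-4\right) \frac{1}{5 - 4}\right)^{2}}{4}\right) \left(10 \cdot 2 - -1\right) = \left(-2 + \frac{\left(2 \left(-4\right) 1^{-1}\right)^{2}}{4}\right) \left(20 + 1\right) = \left(-2 + \frac{\left(2 \left(-4\right) 1\right)^{2}}{4}\right) 21 = \left(-2 + \frac{\left(-8\right)^{2}}{4}\right) 21 = \left(-2 + \frac{1}{4} \cdot 64\right) 21 = \left(-2 + 16\right) 21 = 14 \cdot 21 = 294$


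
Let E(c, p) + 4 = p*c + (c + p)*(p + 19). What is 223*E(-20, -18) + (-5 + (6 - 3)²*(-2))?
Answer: 70891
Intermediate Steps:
E(c, p) = -4 + c*p + (19 + p)*(c + p) (E(c, p) = -4 + (p*c + (c + p)*(p + 19)) = -4 + (c*p + (c + p)*(19 + p)) = -4 + (c*p + (19 + p)*(c + p)) = -4 + c*p + (19 + p)*(c + p))
223*E(-20, -18) + (-5 + (6 - 3)²*(-2)) = 223*(-4 + (-18)² + 19*(-20) + 19*(-18) + 2*(-20)*(-18)) + (-5 + (6 - 3)²*(-2)) = 223*(-4 + 324 - 380 - 342 + 720) + (-5 + 3²*(-2)) = 223*318 + (-5 + 9*(-2)) = 70914 + (-5 - 18) = 70914 - 23 = 70891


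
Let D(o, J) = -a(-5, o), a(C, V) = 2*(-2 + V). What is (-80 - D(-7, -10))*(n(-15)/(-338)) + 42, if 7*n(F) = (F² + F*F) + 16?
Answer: 10360/169 ≈ 61.302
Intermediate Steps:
a(C, V) = -4 + 2*V
D(o, J) = 4 - 2*o (D(o, J) = -(-4 + 2*o) = 4 - 2*o)
n(F) = 16/7 + 2*F²/7 (n(F) = ((F² + F*F) + 16)/7 = ((F² + F²) + 16)/7 = (2*F² + 16)/7 = (16 + 2*F²)/7 = 16/7 + 2*F²/7)
(-80 - D(-7, -10))*(n(-15)/(-338)) + 42 = (-80 - (4 - 2*(-7)))*((16/7 + (2/7)*(-15)²)/(-338)) + 42 = (-80 - (4 + 14))*((16/7 + (2/7)*225)*(-1/338)) + 42 = (-80 - 1*18)*((16/7 + 450/7)*(-1/338)) + 42 = (-80 - 18)*((466/7)*(-1/338)) + 42 = -98*(-233/1183) + 42 = 3262/169 + 42 = 10360/169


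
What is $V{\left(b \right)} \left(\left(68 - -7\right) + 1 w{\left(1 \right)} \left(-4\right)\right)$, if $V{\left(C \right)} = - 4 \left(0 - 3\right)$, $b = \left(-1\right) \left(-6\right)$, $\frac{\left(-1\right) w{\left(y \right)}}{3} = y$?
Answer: $1044$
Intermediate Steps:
$w{\left(y \right)} = - 3 y$
$b = 6$
$V{\left(C \right)} = 12$ ($V{\left(C \right)} = \left(-4\right) \left(-3\right) = 12$)
$V{\left(b \right)} \left(\left(68 - -7\right) + 1 w{\left(1 \right)} \left(-4\right)\right) = 12 \left(\left(68 - -7\right) + 1 \left(\left(-3\right) 1\right) \left(-4\right)\right) = 12 \left(\left(68 + 7\right) + 1 \left(-3\right) \left(-4\right)\right) = 12 \left(75 - -12\right) = 12 \left(75 + 12\right) = 12 \cdot 87 = 1044$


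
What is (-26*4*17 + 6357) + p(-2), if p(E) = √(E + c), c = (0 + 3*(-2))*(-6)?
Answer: 4589 + √34 ≈ 4594.8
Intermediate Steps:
c = 36 (c = (0 - 6)*(-6) = -6*(-6) = 36)
p(E) = √(36 + E) (p(E) = √(E + 36) = √(36 + E))
(-26*4*17 + 6357) + p(-2) = (-26*4*17 + 6357) + √(36 - 2) = (-104*17 + 6357) + √34 = (-1768 + 6357) + √34 = 4589 + √34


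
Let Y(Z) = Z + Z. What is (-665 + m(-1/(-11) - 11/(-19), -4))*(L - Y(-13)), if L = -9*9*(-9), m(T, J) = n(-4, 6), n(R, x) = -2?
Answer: -503585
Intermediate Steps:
m(T, J) = -2
Y(Z) = 2*Z
L = 729 (L = -81*(-9) = 729)
(-665 + m(-1/(-11) - 11/(-19), -4))*(L - Y(-13)) = (-665 - 2)*(729 - 2*(-13)) = -667*(729 - 1*(-26)) = -667*(729 + 26) = -667*755 = -503585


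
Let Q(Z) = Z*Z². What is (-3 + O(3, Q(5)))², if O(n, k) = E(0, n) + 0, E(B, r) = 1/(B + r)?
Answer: 64/9 ≈ 7.1111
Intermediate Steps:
Q(Z) = Z³
O(n, k) = 1/n (O(n, k) = 1/(0 + n) + 0 = 1/n + 0 = 1/n)
(-3 + O(3, Q(5)))² = (-3 + 1/3)² = (-3 + ⅓)² = (-8/3)² = 64/9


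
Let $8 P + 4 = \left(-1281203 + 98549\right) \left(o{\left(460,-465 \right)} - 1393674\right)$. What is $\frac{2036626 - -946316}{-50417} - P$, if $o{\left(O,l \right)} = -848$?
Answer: $- \frac{10393697866372583}{50417} \approx -2.0615 \cdot 10^{11}$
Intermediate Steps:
$P = 206154627673$ ($P = - \frac{1}{2} + \frac{\left(-1281203 + 98549\right) \left(-848 - 1393674\right)}{8} = - \frac{1}{2} + \frac{\left(-1182654\right) \left(-1394522\right)}{8} = - \frac{1}{2} + \frac{1}{8} \cdot 1649237021388 = - \frac{1}{2} + \frac{412309255347}{2} = 206154627673$)
$\frac{2036626 - -946316}{-50417} - P = \frac{2036626 - -946316}{-50417} - 206154627673 = \left(2036626 + 946316\right) \left(- \frac{1}{50417}\right) - 206154627673 = 2982942 \left(- \frac{1}{50417}\right) - 206154627673 = - \frac{2982942}{50417} - 206154627673 = - \frac{10393697866372583}{50417}$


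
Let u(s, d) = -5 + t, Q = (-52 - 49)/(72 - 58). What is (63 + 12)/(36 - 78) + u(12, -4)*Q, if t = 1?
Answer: 379/14 ≈ 27.071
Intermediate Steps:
Q = -101/14 ≈ -7.2143
u(s, d) = -4 (u(s, d) = -5 + 1 = -4)
(63 + 12)/(36 - 78) + u(12, -4)*Q = (63 + 12)/(36 - 78) - 4*(-101/14) = 75/(-42) + 202/7 = 75*(-1/42) + 202/7 = -25/14 + 202/7 = 379/14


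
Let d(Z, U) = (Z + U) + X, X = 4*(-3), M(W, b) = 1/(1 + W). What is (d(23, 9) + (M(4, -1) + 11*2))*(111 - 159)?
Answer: -10128/5 ≈ -2025.6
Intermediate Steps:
X = -12
d(Z, U) = -12 + U + Z (d(Z, U) = (Z + U) - 12 = (U + Z) - 12 = -12 + U + Z)
(d(23, 9) + (M(4, -1) + 11*2))*(111 - 159) = ((-12 + 9 + 23) + (1/(1 + 4) + 11*2))*(111 - 159) = (20 + (1/5 + 22))*(-48) = (20 + (⅕ + 22))*(-48) = (20 + 111/5)*(-48) = (211/5)*(-48) = -10128/5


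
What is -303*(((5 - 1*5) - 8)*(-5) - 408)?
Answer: 111504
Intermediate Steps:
-303*(((5 - 1*5) - 8)*(-5) - 408) = -303*(((5 - 5) - 8)*(-5) - 408) = -303*((0 - 8)*(-5) - 408) = -303*(-8*(-5) - 408) = -303*(40 - 408) = -303*(-368) = 111504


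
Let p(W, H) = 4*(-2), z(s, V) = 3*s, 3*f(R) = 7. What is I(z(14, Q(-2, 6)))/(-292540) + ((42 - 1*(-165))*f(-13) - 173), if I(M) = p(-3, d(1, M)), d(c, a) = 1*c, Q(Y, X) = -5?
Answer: 22671852/73135 ≈ 310.00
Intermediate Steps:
f(R) = 7/3 (f(R) = (1/3)*7 = 7/3)
d(c, a) = c
p(W, H) = -8
I(M) = -8
I(z(14, Q(-2, 6)))/(-292540) + ((42 - 1*(-165))*f(-13) - 173) = -8/(-292540) + ((42 - 1*(-165))*(7/3) - 173) = -8*(-1/292540) + ((42 + 165)*(7/3) - 173) = 2/73135 + (207*(7/3) - 173) = 2/73135 + (483 - 173) = 2/73135 + 310 = 22671852/73135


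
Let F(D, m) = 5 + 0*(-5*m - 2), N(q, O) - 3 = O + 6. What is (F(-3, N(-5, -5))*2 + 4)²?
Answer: 196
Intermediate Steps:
N(q, O) = 9 + O (N(q, O) = 3 + (O + 6) = 3 + (6 + O) = 9 + O)
F(D, m) = 5 (F(D, m) = 5 + 0*(-2 - 5*m) = 5 + 0 = 5)
(F(-3, N(-5, -5))*2 + 4)² = (5*2 + 4)² = (10 + 4)² = 14² = 196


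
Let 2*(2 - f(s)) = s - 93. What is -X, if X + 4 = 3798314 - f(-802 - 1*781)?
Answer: -3797470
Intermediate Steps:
f(s) = 97/2 - s/2 (f(s) = 2 - (s - 93)/2 = 2 - (-93 + s)/2 = 2 + (93/2 - s/2) = 97/2 - s/2)
X = 3797470 (X = -4 + (3798314 - (97/2 - (-802 - 1*781)/2)) = -4 + (3798314 - (97/2 - (-802 - 781)/2)) = -4 + (3798314 - (97/2 - ½*(-1583))) = -4 + (3798314 - (97/2 + 1583/2)) = -4 + (3798314 - 1*840) = -4 + (3798314 - 840) = -4 + 3797474 = 3797470)
-X = -1*3797470 = -3797470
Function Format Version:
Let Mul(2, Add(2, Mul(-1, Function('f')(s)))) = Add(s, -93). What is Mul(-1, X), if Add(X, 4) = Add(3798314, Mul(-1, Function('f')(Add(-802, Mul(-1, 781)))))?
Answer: -3797470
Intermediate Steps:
Function('f')(s) = Add(Rational(97, 2), Mul(Rational(-1, 2), s)) (Function('f')(s) = Add(2, Mul(Rational(-1, 2), Add(s, -93))) = Add(2, Mul(Rational(-1, 2), Add(-93, s))) = Add(2, Add(Rational(93, 2), Mul(Rational(-1, 2), s))) = Add(Rational(97, 2), Mul(Rational(-1, 2), s)))
X = 3797470 (X = Add(-4, Add(3798314, Mul(-1, Add(Rational(97, 2), Mul(Rational(-1, 2), Add(-802, Mul(-1, 781))))))) = Add(-4, Add(3798314, Mul(-1, Add(Rational(97, 2), Mul(Rational(-1, 2), Add(-802, -781)))))) = Add(-4, Add(3798314, Mul(-1, Add(Rational(97, 2), Mul(Rational(-1, 2), -1583))))) = Add(-4, Add(3798314, Mul(-1, Add(Rational(97, 2), Rational(1583, 2))))) = Add(-4, Add(3798314, Mul(-1, 840))) = Add(-4, Add(3798314, -840)) = Add(-4, 3797474) = 3797470)
Mul(-1, X) = Mul(-1, 3797470) = -3797470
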